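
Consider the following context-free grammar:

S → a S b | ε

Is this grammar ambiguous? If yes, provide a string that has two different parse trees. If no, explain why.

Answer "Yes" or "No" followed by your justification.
At every step exactly one production applies: if the remaining string to generate is non-empty it starts with a and ends with b, forcing S → a S b; if it is empty, S → ε is forced. Hence each string a^n b^n has exactly one derivation (S → a S b applied n times, then S → ε) and one parse tree.

Final answer: No - the grammar is unambiguous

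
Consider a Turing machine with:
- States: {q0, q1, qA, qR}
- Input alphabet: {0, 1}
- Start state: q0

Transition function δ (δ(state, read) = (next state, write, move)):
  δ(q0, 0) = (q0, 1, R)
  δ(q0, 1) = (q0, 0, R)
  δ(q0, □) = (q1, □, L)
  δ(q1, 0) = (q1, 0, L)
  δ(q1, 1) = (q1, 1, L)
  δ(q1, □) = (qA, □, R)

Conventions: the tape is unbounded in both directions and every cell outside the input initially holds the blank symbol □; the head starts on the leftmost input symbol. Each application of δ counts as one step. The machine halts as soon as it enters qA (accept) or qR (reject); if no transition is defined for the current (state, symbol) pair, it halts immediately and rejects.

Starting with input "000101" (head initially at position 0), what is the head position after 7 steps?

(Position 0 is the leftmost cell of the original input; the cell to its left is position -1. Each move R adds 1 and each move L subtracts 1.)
Step 0: [q0]000101 (head at position 0)
Step 1: δ(q0, 0) = (q0, 1, R)  ⊢  1[q0]00101 (head at position 1)
Step 2: δ(q0, 0) = (q0, 1, R)  ⊢  11[q0]0101 (head at position 2)
Step 3: δ(q0, 0) = (q0, 1, R)  ⊢  111[q0]101 (head at position 3)
Step 4: δ(q0, 1) = (q0, 0, R)  ⊢  1110[q0]01 (head at position 4)
Step 5: δ(q0, 0) = (q0, 1, R)  ⊢  11101[q0]1 (head at position 5)
Step 6: δ(q0, 1) = (q0, 0, R)  ⊢  111010[q0]□ (head at position 6)
Step 7: δ(q0, □) = (q1, □, L)  ⊢  11101[q1]0□ (head at position 5)
Head position after 7 steps: 5

Final answer: Position 5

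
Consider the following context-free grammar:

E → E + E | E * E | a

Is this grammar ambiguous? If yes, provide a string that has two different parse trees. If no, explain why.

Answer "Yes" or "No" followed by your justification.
Two different leftmost derivations of a + a * a:
  (1) E ⇒ E + E ⇒ a + E ⇒ a + E * E ⇒ a + a * E ⇒ a + a * a   (tree groups a + (a * a))
  (2) E ⇒ E * E ⇒ E + E * E ⇒ a + E * E ⇒ a + a * E ⇒ a + a * a   (tree groups (a + a) * a)
Two distinct leftmost derivations = two distinct parse trees, so the grammar is ambiguous.

Final answer: Yes - the string 'a + a * a' has two distinct leftmost derivations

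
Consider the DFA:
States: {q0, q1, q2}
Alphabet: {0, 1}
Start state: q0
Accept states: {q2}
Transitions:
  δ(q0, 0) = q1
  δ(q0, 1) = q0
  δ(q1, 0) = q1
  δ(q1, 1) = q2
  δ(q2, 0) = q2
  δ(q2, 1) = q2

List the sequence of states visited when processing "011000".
Starting at q0
Read '0': q0 -> q1
Read '1': q1 -> q2
Read '1': q2 -> q2
Read '0': q2 -> q2
Read '0': q2 -> q2
Read '0': q2 -> q2

Final answer: q0 -> q1 -> q2 -> q2 -> q2 -> q2 -> q2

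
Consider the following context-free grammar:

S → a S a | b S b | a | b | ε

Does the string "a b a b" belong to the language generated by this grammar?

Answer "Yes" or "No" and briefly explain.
Every production places the same symbol at both ends (or yields a single symbol / ε), so every derived string is a palindrome. a b a b reversed is b a b a ≠ a b a b, so it is not a palindrome and cannot be derived (already the first step fails: the string starts with a but ends with b, so neither S → a S a nor S → b S b fits).

Final answer: No - no valid derivation exists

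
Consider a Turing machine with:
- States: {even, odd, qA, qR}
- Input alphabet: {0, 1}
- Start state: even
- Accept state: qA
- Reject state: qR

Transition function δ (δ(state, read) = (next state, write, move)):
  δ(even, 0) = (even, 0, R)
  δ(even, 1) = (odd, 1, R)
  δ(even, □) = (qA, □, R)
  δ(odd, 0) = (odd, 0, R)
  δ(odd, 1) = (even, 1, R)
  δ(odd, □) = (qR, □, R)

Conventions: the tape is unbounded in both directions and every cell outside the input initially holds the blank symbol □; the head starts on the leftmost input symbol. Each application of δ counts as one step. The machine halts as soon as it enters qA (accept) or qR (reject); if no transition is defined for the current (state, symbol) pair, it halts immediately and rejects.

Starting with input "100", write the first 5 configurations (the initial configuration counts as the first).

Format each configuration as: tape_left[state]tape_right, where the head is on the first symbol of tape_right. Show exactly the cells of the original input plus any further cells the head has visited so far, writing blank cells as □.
Step 0: [even]100 (head at position 0)
Step 1: δ(even, 1) = (odd, 1, R)  ⊢  1[odd]00 (head at position 1)
Step 2: δ(odd, 0) = (odd, 0, R)  ⊢  10[odd]0 (head at position 2)
Step 3: δ(odd, 0) = (odd, 0, R)  ⊢  100[odd]□ (head at position 3)
Step 4: δ(odd, □) = (qR, □, R)  ⊢  100□[qR]□ (head at position 4)

Final answer: [even]100 ⊢ 1[odd]00 ⊢ 10[odd]0 ⊢ 100[odd]□ ⊢ 100□[qR]□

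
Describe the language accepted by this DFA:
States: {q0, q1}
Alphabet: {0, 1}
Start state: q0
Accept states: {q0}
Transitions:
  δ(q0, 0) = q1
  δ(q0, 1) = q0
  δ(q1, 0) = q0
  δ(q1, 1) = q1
Analyzing the DFA structure:
Start state: q0
Accept states: {q0}
Interpreting what each state remembers (checking against the transitions):
  q0: an even number of 0s has been read so far
  q1: an odd number of 0s has been read so far
  δ(q0, 0): in q0 (an even number of 0s has been read so far), after reading 0 we have: an odd number of 0s has been read so far → q1
  δ(q0, 1): in q0 (an even number of 0s has been read so far), after reading 1 we have: an even number of 0s has been read so far → q0
  δ(q1, 0): in q1 (an odd number of 0s has been read so far), after reading 0 we have: an even number of 0s has been read so far → q0
  δ(q1, 1): in q1 (an odd number of 0s has been read so far), after reading 1 we have: an odd number of 0s has been read so far → q1
A string is accepted iff it ends in {q0}, i.e. an even number of 0s has been read so far.
Language: All binary strings with an even number of 0s

Final answer: All binary strings with an even number of 0s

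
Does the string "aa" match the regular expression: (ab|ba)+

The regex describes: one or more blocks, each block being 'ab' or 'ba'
No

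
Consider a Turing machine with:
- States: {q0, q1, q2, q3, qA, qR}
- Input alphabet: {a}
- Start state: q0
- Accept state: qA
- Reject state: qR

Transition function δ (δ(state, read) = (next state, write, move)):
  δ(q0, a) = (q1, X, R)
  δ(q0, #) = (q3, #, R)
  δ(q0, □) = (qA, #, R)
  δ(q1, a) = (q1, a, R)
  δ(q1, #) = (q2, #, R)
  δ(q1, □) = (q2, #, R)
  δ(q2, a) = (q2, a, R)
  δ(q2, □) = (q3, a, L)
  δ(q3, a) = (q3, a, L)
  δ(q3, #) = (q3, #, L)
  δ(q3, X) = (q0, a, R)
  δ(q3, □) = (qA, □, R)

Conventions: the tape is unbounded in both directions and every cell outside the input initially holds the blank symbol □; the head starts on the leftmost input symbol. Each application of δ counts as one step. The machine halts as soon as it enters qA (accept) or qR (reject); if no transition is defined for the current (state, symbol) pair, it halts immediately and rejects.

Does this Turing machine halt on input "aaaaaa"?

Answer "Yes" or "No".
Trace (configuration after each step, as tape_left[state]tape_right with head position):
Step 0: [q0]aaaaaa (head at position 0)
Step 1: X[q1]aaaaa (head 1)
Step 2: Xa[q1]aaaa (head 2)
Step 3: Xaa[q1]aaa (head 3)
Step 4: Xaaa[q1]aa (head 4)
Step 5: Xaaaa[q1]a (head 5)
Step 6: Xaaaaa[q1]□ (head 6)
Step 7: Xaaaaa#[q2]□ (head 7)
Step 8: Xaaaaa[q3]#a (head 6)
Step 9: Xaaaa[q3]a#a (head 5)
Step 10: Xaaa[q3]aa#a (head 4)
Step 11: Xaa[q3]aaa#a (head 3)
Step 12: Xa[q3]aaaa#a (head 2)
Step 13: X[q3]aaaaa#a (head 1)
Step 14: [q3]Xaaaaa#a (head 0)
Step 15: a[q0]aaaaa#a (head 1)
Step 16: aX[q1]aaaa#a (head 2)
Step 17: aXa[q1]aaa#a (head 3)
Step 18: aXaa[q1]aa#a (head 4)
Step 19: aXaaa[q1]a#a (head 5)
Step 20: aXaaaa[q1]#a (head 6)
Step 21: aXaaaa#[q2]a (head 7)
Step 22: aXaaaa#a[q2]□ (head 8)
Step 23: aXaaaa#[q3]aa (head 7)
Step 24: aXaaaa[q3]#aa (head 6)
Step 25: aXaaa[q3]a#aa (head 5)
Step 26: aXaa[q3]aa#aa (head 4)
Step 27: aXa[q3]aaa#aa (head 3)
Step 28: aX[q3]aaaa#aa (head 2)
Step 29: a[q3]Xaaaa#aa (head 1)
Step 30: aa[q0]aaaa#aa (head 2)
Step 31: aaX[q1]aaa#aa (head 3)
Step 32: aaXa[q1]aa#aa (head 4)
Step 33: aaXaa[q1]a#aa (head 5)
Step 34: aaXaaa[q1]#aa (head 6)
Step 35: aaXaaa#[q2]aa (head 7)
Step 36: aaXaaa#a[q2]a (head 8)
Step 37: aaXaaa#aa[q2]□ (head 9)
Step 38: aaXaaa#a[q3]aa (head 8)
Step 39: aaXaaa#[q3]aaa (head 7)
Step 40: aaXaaa[q3]#aaa (head 6)
Step 41: aaXaa[q3]a#aaa (head 5)
Step 42: aaXa[q3]aa#aaa (head 4)
Step 43: aaX[q3]aaa#aaa (head 3)
Step 44: aa[q3]Xaaa#aaa (head 2)
Step 45: aaa[q0]aaa#aaa (head 3)
Step 46: aaaX[q1]aa#aaa (head 4)
Step 47: aaaXa[q1]a#aaa (head 5)
Step 48: aaaXaa[q1]#aaa (head 6)
Step 49: aaaXaa#[q2]aaa (head 7)
Step 50: aaaXaa#a[q2]aa (head 8)
Step 51: aaaXaa#aa[q2]a (head 9)
Step 52: aaaXaa#aaa[q2]□ (head 10)
Step 53: aaaXaa#aa[q3]aa (head 9)
Step 54: aaaXaa#a[q3]aaa (head 8)
Step 55: aaaXaa#[q3]aaaa (head 7)
Step 56: aaaXaa[q3]#aaaa (head 6)
Step 57: aaaXa[q3]a#aaaa (head 5)
Step 58: aaaX[q3]aa#aaaa (head 4)
Step 59: aaa[q3]Xaa#aaaa (head 3)
Step 60: aaaa[q0]aa#aaaa (head 4)
Step 61: aaaaX[q1]a#aaaa (head 5)
Step 62: aaaaXa[q1]#aaaa (head 6)
Step 63: aaaaXa#[q2]aaaa (head 7)
Step 64: aaaaXa#a[q2]aaa (head 8)
Step 65: aaaaXa#aa[q2]aa (head 9)
Step 66: aaaaXa#aaa[q2]a (head 10)
Step 67: aaaaXa#aaaa[q2]□ (head 11)
Step 68: aaaaXa#aaa[q3]aa (head 10)
Step 69: aaaaXa#aa[q3]aaa (head 9)
Step 70: aaaaXa#a[q3]aaaa (head 8)
Step 71: aaaaXa#[q3]aaaaa (head 7)
Step 72: aaaaXa[q3]#aaaaa (head 6)
Step 73: aaaaX[q3]a#aaaaa (head 5)
Step 74: aaaa[q3]Xa#aaaaa (head 4)
Step 75: aaaaa[q0]a#aaaaa (head 5)
Step 76: aaaaaX[q1]#aaaaa (head 6)
Step 77: aaaaaX#[q2]aaaaa (head 7)
Step 78: aaaaaX#a[q2]aaaa (head 8)
Step 79: aaaaaX#aa[q2]aaa (head 9)
Step 80: aaaaaX#aaa[q2]aa (head 10)
Step 81: aaaaaX#aaaa[q2]a (head 11)
Step 82: aaaaaX#aaaaa[q2]□ (head 12)
Step 83: aaaaaX#aaaa[q3]aa (head 11)
Step 84: aaaaaX#aaa[q3]aaa (head 10)
Step 85: aaaaaX#aa[q3]aaaa (head 9)
Step 86: aaaaaX#a[q3]aaaaa (head 8)
Step 87: aaaaaX#[q3]aaaaaa (head 7)
Step 88: aaaaaX[q3]#aaaaaa (head 6)
Step 89: aaaaa[q3]X#aaaaaa (head 5)
Step 90: aaaaaa[q0]#aaaaaa (head 6)
Step 91: aaaaaa#[q3]aaaaaa (head 7)
Step 92: aaaaaa[q3]#aaaaaa (head 6)
Step 93: aaaaa[q3]a#aaaaaa (head 5)
Step 94: aaaa[q3]aa#aaaaaa (head 4)
Step 95: aaa[q3]aaa#aaaaaa (head 3)
Step 96: aa[q3]aaaa#aaaaaa (head 2)
Step 97: a[q3]aaaaa#aaaaaa (head 1)
Step 98: [q3]aaaaaa#aaaaaa (head 0)
Step 99: [q3]□aaaaaa#aaaaaa (head -1)
Step 100: □[qA]aaaaaa#aaaaaa (head 0)
The machine is in qA, so it halts and accepts.
It halts after 100 steps.

Final answer: Yes - halts after 100 steps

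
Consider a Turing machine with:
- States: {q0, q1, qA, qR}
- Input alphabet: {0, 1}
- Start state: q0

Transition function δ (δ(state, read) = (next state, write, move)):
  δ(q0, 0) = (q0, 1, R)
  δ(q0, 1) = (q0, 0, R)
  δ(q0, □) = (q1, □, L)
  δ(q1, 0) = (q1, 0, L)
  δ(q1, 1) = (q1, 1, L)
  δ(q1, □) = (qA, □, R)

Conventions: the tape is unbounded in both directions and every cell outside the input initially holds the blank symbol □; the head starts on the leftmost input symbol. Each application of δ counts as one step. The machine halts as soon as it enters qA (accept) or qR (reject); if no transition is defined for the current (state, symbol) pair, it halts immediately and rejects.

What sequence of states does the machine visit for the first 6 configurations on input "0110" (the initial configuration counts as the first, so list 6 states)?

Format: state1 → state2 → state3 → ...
Step 0: [q0]0110 (head at position 0)
Step 1: δ(q0, 0) = (q0, 1, R)  ⊢  1[q0]110 (head at position 1)
Step 2: δ(q0, 1) = (q0, 0, R)  ⊢  10[q0]10 (head at position 2)
Step 3: δ(q0, 1) = (q0, 0, R)  ⊢  100[q0]0 (head at position 3)
Step 4: δ(q0, 0) = (q0, 1, R)  ⊢  1001[q0]□ (head at position 4)
Step 5: δ(q0, □) = (q1, □, L)  ⊢  100[q1]1□ (head at position 3)
Reading off the states of these 6 configurations: q0 → q0 → q0 → q0 → q0 → q1

Final answer: q0 → q0 → q0 → q0 → q0 → q1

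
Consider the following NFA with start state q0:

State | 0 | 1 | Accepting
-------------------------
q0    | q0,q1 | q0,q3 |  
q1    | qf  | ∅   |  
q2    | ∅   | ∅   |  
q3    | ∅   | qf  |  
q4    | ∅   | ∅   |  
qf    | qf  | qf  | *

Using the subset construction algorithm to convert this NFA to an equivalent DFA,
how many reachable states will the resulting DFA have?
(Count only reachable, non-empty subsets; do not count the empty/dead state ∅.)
Start subset: {q0}
{q0}: on 0 → {q0, q1}, on 1 → {q0, q3}
{q0, q1}: on 0 → {q0, q1, qf}, on 1 → {q0, q3}
{q0, q3}: on 0 → {q0, q1}, on 1 → {q0, q3, qf}
{q0, q1, qf}: on 0 → {q0, q1, qf}, on 1 → {q0, q3, qf}
{q0, q3, qf}: on 0 → {q0, q1, qf}, on 1 → {q0, q3, qf}
Reachable non-empty subsets: {q0}, {q0, q1}, {q0, q3}, {q0, q1, qf}, {q0, q3, qf} — 5 in total.

Final answer: 5 states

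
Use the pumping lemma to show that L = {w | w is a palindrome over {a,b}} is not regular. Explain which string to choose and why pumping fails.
Language: L = {w | w is a palindrome over {a,b}} (strings that read the same forwards and backwards)
Step 1: Assume for contradiction that L is regular, with pumping length p.
Step 2: Choose s = a^p b a^p. Then s ∈ L (it reads the same forwards and backwards) and |s| ≥ p.
Step 3: Consider any decomposition s = xyz with |xy| ≤ p and |y| > 0. Since |xy| ≤ p and the first p symbols of s are all a's, y = a^k for some k with 1 ≤ k ≤ p.
Step 4: Pumping up (i = 2): xy²z = a^(p+k) b a^p. Its reverse is a^p b a^(p+k) ≠ a^(p+k) b a^p (the single b is no longer in the middle), so xy²z is not a palindrome and xy²z ∉ L.
This contradicts the pumping lemma, so L is not regular.

Final answer: Choose s = a^p b a^p. Since |xy| ≤ p, y = a^k with k ≥ 1. Then xy²z = a^(p+k) b a^p is not a palindrome, so ∉ L.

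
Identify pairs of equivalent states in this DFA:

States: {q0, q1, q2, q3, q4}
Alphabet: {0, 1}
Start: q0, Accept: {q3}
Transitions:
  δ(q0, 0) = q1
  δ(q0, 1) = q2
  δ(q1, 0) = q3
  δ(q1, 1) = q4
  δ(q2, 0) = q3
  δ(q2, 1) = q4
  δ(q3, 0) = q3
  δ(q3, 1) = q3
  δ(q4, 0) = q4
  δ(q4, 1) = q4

Using the table-filling algorithm:
Round 0 – mark pairs where exactly one state is accepting: (q0,q3), (q1,q3), (q2,q3), (q3,q4)
Round 1 – newly marked: (q0,q1) [on 0: q1 vs q3, already marked]; (q0,q2) [on 0: q1 vs q3, already marked]; (q1,q4) [on 0: q3 vs q4, already marked]; (q2,q4) [on 0: q3 vs q4, already marked]
Round 2 – newly marked: (q0,q4) [on 0: q1 vs q4, already marked]
No further pairs can be marked.
(q1, q2) unmarked: δ(q1,0)=q3, δ(q2,0)=q3; δ(q1,1)=q4, δ(q2,1)=q4 → equivalent
Equivalent pairs: (q1, q2)

Final answer: Equivalent pairs: (q1, q2)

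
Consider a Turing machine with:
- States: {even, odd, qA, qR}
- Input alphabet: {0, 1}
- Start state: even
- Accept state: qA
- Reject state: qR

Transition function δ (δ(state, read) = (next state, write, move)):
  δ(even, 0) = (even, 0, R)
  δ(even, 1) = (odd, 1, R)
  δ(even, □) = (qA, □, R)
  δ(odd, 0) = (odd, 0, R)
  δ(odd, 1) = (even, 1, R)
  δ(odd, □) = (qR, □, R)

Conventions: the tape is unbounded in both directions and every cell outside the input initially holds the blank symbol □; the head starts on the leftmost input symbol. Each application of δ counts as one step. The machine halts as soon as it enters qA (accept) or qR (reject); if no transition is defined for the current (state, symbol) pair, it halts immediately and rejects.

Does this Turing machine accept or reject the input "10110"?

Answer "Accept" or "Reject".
Step 0: [even]10110 (head at position 0)
Step 1: δ(even, 1) = (odd, 1, R)  ⊢  1[odd]0110 (head at position 1)
Step 2: δ(odd, 0) = (odd, 0, R)  ⊢  10[odd]110 (head at position 2)
Step 3: δ(odd, 1) = (even, 1, R)  ⊢  101[even]10 (head at position 3)
Step 4: δ(even, 1) = (odd, 1, R)  ⊢  1011[odd]0 (head at position 4)
Step 5: δ(odd, 0) = (odd, 0, R)  ⊢  10110[odd]□ (head at position 5)
Step 6: δ(odd, □) = (qR, □, R)  ⊢  10110□[qR]□ (head at position 6)
The machine is in qR, so it halts and rejects.

Final answer: Reject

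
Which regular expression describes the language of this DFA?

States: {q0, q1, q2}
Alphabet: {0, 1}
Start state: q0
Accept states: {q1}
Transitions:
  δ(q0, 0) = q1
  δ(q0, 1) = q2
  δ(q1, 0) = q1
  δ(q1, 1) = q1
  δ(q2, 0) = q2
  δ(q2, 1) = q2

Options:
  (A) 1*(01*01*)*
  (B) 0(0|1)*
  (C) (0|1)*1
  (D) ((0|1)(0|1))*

Testing sample strings against the DFA:
  '0010' -> accepted
  '011' -> accepted
  '0010' -> accepted
  '110' -> rejected
Checking each option for a counterexample:
  (A) 1*(01*01*)*: ε is rejected by the DFA but matches the regex → eliminated
  (B) 0(0|1)*: agrees with the DFA on all strings of length ≤ 4
  (C) (0|1)*1: '0' is accepted by the DFA but does not match the regex → eliminated
  (D) ((0|1)(0|1))*: ε is rejected by the DFA but matches the regex → eliminated
Only (B) 0(0|1)* is consistent with the DFA.

Final answer: (B) 0(0|1)*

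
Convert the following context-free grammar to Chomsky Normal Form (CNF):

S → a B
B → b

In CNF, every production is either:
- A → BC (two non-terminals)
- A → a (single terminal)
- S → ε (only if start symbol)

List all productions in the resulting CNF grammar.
The grammar has no ε-productions or unit productions to eliminate.
S → a B has terminal a in a right-hand side of length ≥ 2: introduce T_a → a and use T_a in place of a.
B → b is already in CNF (single terminal) – keep it.
S → a B becomes S → T_a B.
Resulting CNF grammar (3 productions): T_a → a; B → b; S → T_a B

Final answer: T_a → a; B → b; S → T_a B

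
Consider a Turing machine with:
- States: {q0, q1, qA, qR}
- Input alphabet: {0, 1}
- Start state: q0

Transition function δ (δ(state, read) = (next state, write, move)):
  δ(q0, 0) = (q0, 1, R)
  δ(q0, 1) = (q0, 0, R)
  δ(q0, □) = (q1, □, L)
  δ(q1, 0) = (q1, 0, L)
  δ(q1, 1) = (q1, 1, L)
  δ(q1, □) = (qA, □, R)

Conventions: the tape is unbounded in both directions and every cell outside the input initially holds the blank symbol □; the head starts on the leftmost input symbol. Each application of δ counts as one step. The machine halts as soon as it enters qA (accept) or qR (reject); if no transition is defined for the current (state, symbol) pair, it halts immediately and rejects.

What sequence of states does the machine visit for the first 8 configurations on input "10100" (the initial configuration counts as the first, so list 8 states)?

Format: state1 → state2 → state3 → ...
Step 0: [q0]10100 (head at position 0)
Step 1: δ(q0, 1) = (q0, 0, R)  ⊢  0[q0]0100 (head at position 1)
Step 2: δ(q0, 0) = (q0, 1, R)  ⊢  01[q0]100 (head at position 2)
Step 3: δ(q0, 1) = (q0, 0, R)  ⊢  010[q0]00 (head at position 3)
Step 4: δ(q0, 0) = (q0, 1, R)  ⊢  0101[q0]0 (head at position 4)
Step 5: δ(q0, 0) = (q0, 1, R)  ⊢  01011[q0]□ (head at position 5)
Step 6: δ(q0, □) = (q1, □, L)  ⊢  0101[q1]1□ (head at position 4)
Step 7: δ(q1, 1) = (q1, 1, L)  ⊢  010[q1]11□ (head at position 3)
Reading off the states of these 8 configurations: q0 → q0 → q0 → q0 → q0 → q0 → q1 → q1

Final answer: q0 → q0 → q0 → q0 → q0 → q0 → q1 → q1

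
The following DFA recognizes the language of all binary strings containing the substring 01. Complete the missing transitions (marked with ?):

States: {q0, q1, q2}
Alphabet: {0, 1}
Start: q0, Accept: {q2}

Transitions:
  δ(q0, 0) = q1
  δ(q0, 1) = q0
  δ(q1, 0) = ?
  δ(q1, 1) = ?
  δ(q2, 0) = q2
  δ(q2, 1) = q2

What each state remembers (consistent with the given transitions and accept states):
  q0: 01 not seen yet and the last symbol was not 0
  q1: 01 not seen yet and the last symbol was 0
  q2: the substring 01 has already been seen
Filling in the missing entries:
  δ(q1, 0): in q1 (01 not seen yet and the last symbol was 0), after reading 0 we have: 01 not seen yet and the last symbol was 0 → q1
  δ(q1, 1): in q1 (01 not seen yet and the last symbol was 0), after reading 1 we have: the substring 01 has already been seen → q2

Final answer: δ(q1, 0) = q1; δ(q1, 1) = q2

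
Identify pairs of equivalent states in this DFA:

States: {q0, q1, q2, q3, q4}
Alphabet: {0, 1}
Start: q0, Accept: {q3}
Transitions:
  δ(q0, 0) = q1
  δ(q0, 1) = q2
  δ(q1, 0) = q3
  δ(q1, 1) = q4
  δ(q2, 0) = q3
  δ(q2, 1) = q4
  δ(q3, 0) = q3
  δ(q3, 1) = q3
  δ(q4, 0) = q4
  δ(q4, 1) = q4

Using the table-filling algorithm:
Round 0 – mark pairs where exactly one state is accepting: (q0,q3), (q1,q3), (q2,q3), (q3,q4)
Round 1 – newly marked: (q0,q1) [on 0: q1 vs q3, already marked]; (q0,q2) [on 0: q1 vs q3, already marked]; (q1,q4) [on 0: q3 vs q4, already marked]; (q2,q4) [on 0: q3 vs q4, already marked]
Round 2 – newly marked: (q0,q4) [on 0: q1 vs q4, already marked]
No further pairs can be marked.
(q1, q2) unmarked: δ(q1,0)=q3, δ(q2,0)=q3; δ(q1,1)=q4, δ(q2,1)=q4 → equivalent
Equivalent pairs: (q1, q2)

Final answer: Equivalent pairs: (q1, q2)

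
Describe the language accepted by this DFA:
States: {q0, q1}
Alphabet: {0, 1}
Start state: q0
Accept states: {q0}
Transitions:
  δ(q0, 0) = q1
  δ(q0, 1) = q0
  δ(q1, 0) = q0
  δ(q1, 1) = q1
Analyzing the DFA structure:
Start state: q0
Accept states: {q0}
Interpreting what each state remembers (checking against the transitions):
  q0: an even number of 0s has been read so far
  q1: an odd number of 0s has been read so far
  δ(q0, 0): in q0 (an even number of 0s has been read so far), after reading 0 we have: an odd number of 0s has been read so far → q1
  δ(q0, 1): in q0 (an even number of 0s has been read so far), after reading 1 we have: an even number of 0s has been read so far → q0
  δ(q1, 0): in q1 (an odd number of 0s has been read so far), after reading 0 we have: an even number of 0s has been read so far → q0
  δ(q1, 1): in q1 (an odd number of 0s has been read so far), after reading 1 we have: an odd number of 0s has been read so far → q1
A string is accepted iff it ends in {q0}, i.e. an even number of 0s has been read so far.
Language: All binary strings with an even number of 0s

Final answer: All binary strings with an even number of 0s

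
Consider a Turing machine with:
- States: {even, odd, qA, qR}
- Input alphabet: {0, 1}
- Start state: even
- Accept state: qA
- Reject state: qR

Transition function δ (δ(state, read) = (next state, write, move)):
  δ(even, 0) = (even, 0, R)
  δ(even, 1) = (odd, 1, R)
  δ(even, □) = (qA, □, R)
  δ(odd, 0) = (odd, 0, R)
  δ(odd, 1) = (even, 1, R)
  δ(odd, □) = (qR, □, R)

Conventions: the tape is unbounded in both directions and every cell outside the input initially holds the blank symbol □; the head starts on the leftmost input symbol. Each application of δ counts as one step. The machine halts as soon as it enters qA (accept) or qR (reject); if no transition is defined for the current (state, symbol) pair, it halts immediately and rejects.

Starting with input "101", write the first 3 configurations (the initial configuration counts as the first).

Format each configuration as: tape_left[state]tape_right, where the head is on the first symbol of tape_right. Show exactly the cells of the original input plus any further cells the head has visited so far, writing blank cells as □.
Step 0: [even]101 (head at position 0)
Step 1: δ(even, 1) = (odd, 1, R)  ⊢  1[odd]01 (head at position 1)
Step 2: δ(odd, 0) = (odd, 0, R)  ⊢  10[odd]1 (head at position 2)

Final answer: [even]101 ⊢ 1[odd]01 ⊢ 10[odd]1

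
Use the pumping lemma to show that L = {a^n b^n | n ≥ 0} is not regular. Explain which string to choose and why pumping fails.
Language: L = {a^n b^n | n ≥ 0} (equal numbers of a's followed by b's)
Step 1: Assume for contradiction that L is regular, with pumping length p.
Step 2: Choose s = a^p b^p. Then s ∈ L (it has p a's followed by p b's) and |s| ≥ p.
Step 3: Consider any decomposition s = xyz with |xy| ≤ p and |y| > 0. Since |xy| ≤ p and the first p symbols of s are all a's, y = a^k for some k with 1 ≤ k ≤ p.
Step 4: Pumping up (i = 2): xy²z = a^(p+k) b^p, which has more a's than b's, so xy²z ∉ L.
This contradicts the pumping lemma, so L is not regular.

Final answer: Choose s = a^p b^p. Since |xy| ≤ p, y = a^k with k ≥ 1. Then xy²z = a^(p+k) b^p ∉ L.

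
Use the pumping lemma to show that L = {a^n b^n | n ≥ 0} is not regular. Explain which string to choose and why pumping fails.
Language: L = {a^n b^n | n ≥ 0} (equal numbers of a's followed by b's)
Step 1: Assume for contradiction that L is regular, with pumping length p.
Step 2: Choose s = a^p b^p. Then s ∈ L (it has p a's followed by p b's) and |s| ≥ p.
Step 3: Consider any decomposition s = xyz with |xy| ≤ p and |y| > 0. Since |xy| ≤ p and the first p symbols of s are all a's, y = a^k for some k with 1 ≤ k ≤ p.
Step 4: Pumping up (i = 2): xy²z = a^(p+k) b^p, which has more a's than b's, so xy²z ∉ L.
This contradicts the pumping lemma, so L is not regular.

Final answer: Choose s = a^p b^p. Since |xy| ≤ p, y = a^k with k ≥ 1. Then xy²z = a^(p+k) b^p ∉ L.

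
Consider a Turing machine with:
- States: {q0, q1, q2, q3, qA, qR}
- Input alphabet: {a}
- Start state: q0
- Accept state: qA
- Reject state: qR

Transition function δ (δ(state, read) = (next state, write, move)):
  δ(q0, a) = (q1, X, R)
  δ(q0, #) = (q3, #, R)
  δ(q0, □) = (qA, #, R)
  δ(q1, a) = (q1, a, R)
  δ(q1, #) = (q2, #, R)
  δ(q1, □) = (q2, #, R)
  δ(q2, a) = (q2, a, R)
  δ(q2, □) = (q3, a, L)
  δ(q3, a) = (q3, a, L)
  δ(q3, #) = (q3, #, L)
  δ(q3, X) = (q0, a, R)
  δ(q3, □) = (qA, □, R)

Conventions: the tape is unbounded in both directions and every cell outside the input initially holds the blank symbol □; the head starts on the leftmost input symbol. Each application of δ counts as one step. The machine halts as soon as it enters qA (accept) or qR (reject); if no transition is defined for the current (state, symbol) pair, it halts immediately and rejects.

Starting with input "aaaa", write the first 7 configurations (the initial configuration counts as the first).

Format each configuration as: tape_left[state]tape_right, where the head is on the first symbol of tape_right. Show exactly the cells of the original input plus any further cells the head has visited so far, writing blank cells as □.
Step 0: [q0]aaaa (head at position 0)
Step 1: δ(q0, a) = (q1, X, R)  ⊢  X[q1]aaa (head at position 1)
Step 2: δ(q1, a) = (q1, a, R)  ⊢  Xa[q1]aa (head at position 2)
Step 3: δ(q1, a) = (q1, a, R)  ⊢  Xaa[q1]a (head at position 3)
Step 4: δ(q1, a) = (q1, a, R)  ⊢  Xaaa[q1]□ (head at position 4)
Step 5: δ(q1, □) = (q2, #, R)  ⊢  Xaaa#[q2]□ (head at position 5)
Step 6: δ(q2, □) = (q3, a, L)  ⊢  Xaaa[q3]#a (head at position 4)

Final answer: [q0]aaaa ⊢ X[q1]aaa ⊢ Xa[q1]aa ⊢ Xaa[q1]a ⊢ Xaaa[q1]□ ⊢ Xaaa#[q2]□ ⊢ Xaaa[q3]#a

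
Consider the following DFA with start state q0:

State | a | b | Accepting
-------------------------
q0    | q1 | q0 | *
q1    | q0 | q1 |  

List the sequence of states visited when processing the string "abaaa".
q0 → q1 → q1 → q0 → q1 → q0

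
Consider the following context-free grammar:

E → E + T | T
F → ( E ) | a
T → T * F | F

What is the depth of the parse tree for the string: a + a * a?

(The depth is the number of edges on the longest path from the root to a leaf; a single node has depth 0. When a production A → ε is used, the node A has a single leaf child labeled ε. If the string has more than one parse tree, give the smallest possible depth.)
The grammar is unambiguous; the parse tree of a + a * a is:
E → E + T at the root (depth 0).
  Left E (depth 1) → T (2) → F (3) → a (4).
  Right T (depth 1) → T * F; that T (2) → F (3) → a (4); F (2) → a (3).
The longest root-to-leaf paths have 4 edges.
Depth = 4.

Final answer: 4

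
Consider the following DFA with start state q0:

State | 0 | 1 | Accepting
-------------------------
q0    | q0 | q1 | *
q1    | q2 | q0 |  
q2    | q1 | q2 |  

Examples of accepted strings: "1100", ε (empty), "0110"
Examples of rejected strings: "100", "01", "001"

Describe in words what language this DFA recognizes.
binary numbers divisible by 3 (treating the string as a binary integer; leading zeros allowed, the empty string counts as 0)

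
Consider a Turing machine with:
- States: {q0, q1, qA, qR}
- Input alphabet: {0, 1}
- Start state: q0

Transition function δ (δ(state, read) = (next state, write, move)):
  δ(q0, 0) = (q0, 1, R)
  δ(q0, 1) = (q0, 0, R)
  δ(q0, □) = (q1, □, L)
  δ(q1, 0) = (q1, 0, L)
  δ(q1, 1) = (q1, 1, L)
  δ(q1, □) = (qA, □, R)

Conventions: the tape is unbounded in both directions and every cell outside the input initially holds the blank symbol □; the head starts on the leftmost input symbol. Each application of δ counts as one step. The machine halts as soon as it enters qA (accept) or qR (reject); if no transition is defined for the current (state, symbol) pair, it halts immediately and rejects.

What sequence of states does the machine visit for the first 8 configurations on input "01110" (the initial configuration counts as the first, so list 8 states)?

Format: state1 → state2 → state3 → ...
Step 0: [q0]01110 (head at position 0)
Step 1: δ(q0, 0) = (q0, 1, R)  ⊢  1[q0]1110 (head at position 1)
Step 2: δ(q0, 1) = (q0, 0, R)  ⊢  10[q0]110 (head at position 2)
Step 3: δ(q0, 1) = (q0, 0, R)  ⊢  100[q0]10 (head at position 3)
Step 4: δ(q0, 1) = (q0, 0, R)  ⊢  1000[q0]0 (head at position 4)
Step 5: δ(q0, 0) = (q0, 1, R)  ⊢  10001[q0]□ (head at position 5)
Step 6: δ(q0, □) = (q1, □, L)  ⊢  1000[q1]1□ (head at position 4)
Step 7: δ(q1, 1) = (q1, 1, L)  ⊢  100[q1]01□ (head at position 3)
Reading off the states of these 8 configurations: q0 → q0 → q0 → q0 → q0 → q0 → q1 → q1

Final answer: q0 → q0 → q0 → q0 → q0 → q0 → q1 → q1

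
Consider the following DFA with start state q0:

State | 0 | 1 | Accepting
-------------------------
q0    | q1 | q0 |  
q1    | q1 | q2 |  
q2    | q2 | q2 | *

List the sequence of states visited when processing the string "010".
q0 → q1 → q2 → q2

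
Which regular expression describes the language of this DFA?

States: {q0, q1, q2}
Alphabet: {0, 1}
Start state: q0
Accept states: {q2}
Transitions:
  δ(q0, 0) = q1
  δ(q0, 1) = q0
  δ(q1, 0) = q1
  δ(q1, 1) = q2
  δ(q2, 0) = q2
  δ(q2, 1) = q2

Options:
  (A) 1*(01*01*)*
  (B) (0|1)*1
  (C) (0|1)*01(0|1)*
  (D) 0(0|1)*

Testing sample strings against the DFA:
  '0001' -> accepted
  '00001' -> accepted
  '001' -> accepted
  '11' -> rejected
Checking each option for a counterexample:
  (A) 1*(01*01*)*: ε is rejected by the DFA but matches the regex → eliminated
  (B) (0|1)*1: '1' is rejected by the DFA but matches the regex → eliminated
  (C) (0|1)*01(0|1)*: agrees with the DFA on all strings of length ≤ 4
  (D) 0(0|1)*: '0' is rejected by the DFA but matches the regex → eliminated
Only (C) (0|1)*01(0|1)* is consistent with the DFA.

Final answer: (C) (0|1)*01(0|1)*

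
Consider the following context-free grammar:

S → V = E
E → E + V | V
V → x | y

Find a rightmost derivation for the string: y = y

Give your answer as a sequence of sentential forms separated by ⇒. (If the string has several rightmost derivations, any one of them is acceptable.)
Start with S.
Step 1: the rightmost non-terminal is S; apply S → V = E:  V = E
Step 2: the rightmost non-terminal is E; apply E → V:  V = V
Step 3: the rightmost non-terminal is V; apply V → y:  V = y
Step 4: the rightmost non-terminal is V; apply V → y:  y = y

Final answer: S ⇒ V = E ⇒ V = V ⇒ V = y ⇒ y = y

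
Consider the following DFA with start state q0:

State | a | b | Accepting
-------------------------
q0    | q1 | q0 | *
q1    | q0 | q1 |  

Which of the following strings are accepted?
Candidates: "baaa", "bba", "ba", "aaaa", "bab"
"baaa": q0 → q0 → q1 → q0 → q1; q1 is not accepting → rejected
"bba": q0 → q0 → q0 → q1; q1 is not accepting → rejected
"ba": q0 → q0 → q1; q1 is not accepting → rejected
"aaaa": q0 → q1 → q0 → q1 → q0; q0 is accepting → accepted
"bab": q0 → q0 → q1 → q1; q1 is not accepting → rejected

Final answer: "aaaa"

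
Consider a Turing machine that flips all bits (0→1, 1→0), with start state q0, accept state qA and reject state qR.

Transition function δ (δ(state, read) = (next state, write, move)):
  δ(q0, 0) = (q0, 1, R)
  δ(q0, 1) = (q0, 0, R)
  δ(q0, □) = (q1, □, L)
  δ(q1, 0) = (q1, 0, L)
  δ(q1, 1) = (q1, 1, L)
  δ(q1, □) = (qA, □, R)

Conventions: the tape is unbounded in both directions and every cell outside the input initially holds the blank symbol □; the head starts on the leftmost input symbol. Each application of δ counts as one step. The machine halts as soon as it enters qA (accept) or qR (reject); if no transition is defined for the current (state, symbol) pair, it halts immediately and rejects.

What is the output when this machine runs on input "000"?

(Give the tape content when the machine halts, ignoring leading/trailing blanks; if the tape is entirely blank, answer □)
Step 0: [q0]000 (head at position 0)
Step 1: δ(q0, 0) = (q0, 1, R)  ⊢  1[q0]00 (head at position 1)
Step 2: δ(q0, 0) = (q0, 1, R)  ⊢  11[q0]0 (head at position 2)
Step 3: δ(q0, 0) = (q0, 1, R)  ⊢  111[q0]□ (head at position 3)
Step 4: δ(q0, □) = (q1, □, L)  ⊢  11[q1]1□ (head at position 2)
Step 5: δ(q1, 1) = (q1, 1, L)  ⊢  1[q1]11□ (head at position 1)
Step 6: δ(q1, 1) = (q1, 1, L)  ⊢  [q1]111□ (head at position 0)
Step 7: δ(q1, 1) = (q1, 1, L)  ⊢  [q1]□111□ (head at position -1)
Step 8: δ(q1, □) = (qA, □, R)  ⊢  □[qA]111□ (head at position 0)
The machine is in qA, so it halts and accepts.
Tape content when halted (ignoring surrounding blanks): 111

Final answer: Output: 111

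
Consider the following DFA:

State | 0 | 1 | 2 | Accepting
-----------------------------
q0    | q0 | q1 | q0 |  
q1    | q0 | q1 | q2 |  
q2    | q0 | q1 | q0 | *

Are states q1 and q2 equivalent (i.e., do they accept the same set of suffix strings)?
Try the suffix ε (the empty string).
From q1: q1 — not accepting.
From q2: q2 — accepting.
The two states disagree on this suffix, so they are not equivalent.

Final answer: No. Distinguishing string: ε (the empty string) - accepted from q2 but not from q1.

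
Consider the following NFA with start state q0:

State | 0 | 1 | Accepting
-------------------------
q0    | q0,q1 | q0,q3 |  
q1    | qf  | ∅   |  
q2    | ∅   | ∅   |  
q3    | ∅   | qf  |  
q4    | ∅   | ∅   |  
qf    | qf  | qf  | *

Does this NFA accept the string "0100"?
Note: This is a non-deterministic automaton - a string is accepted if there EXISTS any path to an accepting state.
Track the set of states the NFA could be in: start {q0}
Read '0': {q0} → {q0, q1}
Read '1': {q0, q1} → {q0, q3}
Read '0': {q0, q3} → {q0, q1}
Read '0': {q0, q1} → {q0, q1, qf}
Final set {q0, q1, qf} contains accepting state(s) {qf} → accepted.

Final answer: Yes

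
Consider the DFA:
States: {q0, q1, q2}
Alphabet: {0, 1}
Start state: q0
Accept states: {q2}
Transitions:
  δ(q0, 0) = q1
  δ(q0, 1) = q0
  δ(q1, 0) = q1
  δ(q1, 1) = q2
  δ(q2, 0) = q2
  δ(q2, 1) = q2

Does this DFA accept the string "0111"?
Processing string "0111":
  q0 --0--> q1
  q1 --1--> q2
  q2 --1--> q2
  q2 --1--> q2
Final state: q2
Accept states: {q2}
q2 is an accept state, so the string is accepted.

Final answer: Yes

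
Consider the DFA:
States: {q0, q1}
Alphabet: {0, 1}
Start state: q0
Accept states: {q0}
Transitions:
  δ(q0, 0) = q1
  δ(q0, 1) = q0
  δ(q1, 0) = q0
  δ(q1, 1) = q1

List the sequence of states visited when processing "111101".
Starting at q0
Read '1': q0 -> q0
Read '1': q0 -> q0
Read '1': q0 -> q0
Read '1': q0 -> q0
Read '0': q0 -> q1
Read '1': q1 -> q1

Final answer: q0 -> q0 -> q0 -> q0 -> q0 -> q1 -> q1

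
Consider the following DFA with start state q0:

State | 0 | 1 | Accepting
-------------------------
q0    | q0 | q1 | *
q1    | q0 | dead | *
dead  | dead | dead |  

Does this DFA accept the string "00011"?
Start in q0.
Read '0': q0 → q0
Read '0': q0 → q0
Read '0': q0 → q0
Read '1': q0 → q1
Read '1': q1 → dead
Final state dead is not accepting, so the string is rejected.

Final answer: No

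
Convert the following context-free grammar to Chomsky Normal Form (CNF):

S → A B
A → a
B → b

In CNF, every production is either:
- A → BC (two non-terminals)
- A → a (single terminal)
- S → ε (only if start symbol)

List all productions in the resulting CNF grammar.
The grammar has no ε-productions or unit productions to eliminate.
S → A B is already in CNF (two non-terminals) – keep it.
A → a is already in CNF (single terminal) – keep it.
B → b is already in CNF (single terminal) – keep it.
Resulting CNF grammar (3 productions): A → a; B → b; S → A B

Final answer: A → a; B → b; S → A B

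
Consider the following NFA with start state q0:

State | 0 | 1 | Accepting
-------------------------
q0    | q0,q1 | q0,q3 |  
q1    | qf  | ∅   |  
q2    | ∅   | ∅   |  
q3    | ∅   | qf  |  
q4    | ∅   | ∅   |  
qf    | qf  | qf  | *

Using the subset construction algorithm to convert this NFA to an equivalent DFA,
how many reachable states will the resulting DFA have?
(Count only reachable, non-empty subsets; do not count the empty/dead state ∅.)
Start subset: {q0}
{q0}: on 0 → {q0, q1}, on 1 → {q0, q3}
{q0, q1}: on 0 → {q0, q1, qf}, on 1 → {q0, q3}
{q0, q3}: on 0 → {q0, q1}, on 1 → {q0, q3, qf}
{q0, q1, qf}: on 0 → {q0, q1, qf}, on 1 → {q0, q3, qf}
{q0, q3, qf}: on 0 → {q0, q1, qf}, on 1 → {q0, q3, qf}
Reachable non-empty subsets: {q0}, {q0, q1}, {q0, q3}, {q0, q1, qf}, {q0, q3, qf} — 5 in total.

Final answer: 5 states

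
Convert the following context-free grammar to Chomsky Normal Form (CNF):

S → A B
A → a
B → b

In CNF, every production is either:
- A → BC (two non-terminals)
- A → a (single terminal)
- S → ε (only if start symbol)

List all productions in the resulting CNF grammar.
The grammar has no ε-productions or unit productions to eliminate.
S → A B is already in CNF (two non-terminals) – keep it.
A → a is already in CNF (single terminal) – keep it.
B → b is already in CNF (single terminal) – keep it.
Resulting CNF grammar (3 productions): A → a; B → b; S → A B

Final answer: A → a; B → b; S → A B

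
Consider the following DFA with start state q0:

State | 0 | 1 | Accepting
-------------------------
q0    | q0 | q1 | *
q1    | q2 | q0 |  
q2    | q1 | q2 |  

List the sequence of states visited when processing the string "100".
q0 → q1 → q2 → q1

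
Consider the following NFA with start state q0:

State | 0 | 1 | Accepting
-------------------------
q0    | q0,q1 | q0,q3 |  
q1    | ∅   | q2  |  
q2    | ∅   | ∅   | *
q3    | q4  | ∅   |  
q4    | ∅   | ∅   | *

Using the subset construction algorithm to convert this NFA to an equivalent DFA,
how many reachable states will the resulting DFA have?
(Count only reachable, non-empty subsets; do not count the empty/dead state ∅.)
Start subset: {q0}
{q0}: on 0 → {q0, q1}, on 1 → {q0, q3}
{q0, q1}: on 0 → {q0, q1}, on 1 → {q0, q2, q3}
{q0, q3}: on 0 → {q0, q1, q4}, on 1 → {q0, q3}
{q0, q2, q3}: on 0 → {q0, q1, q4}, on 1 → {q0, q3}
{q0, q1, q4}: on 0 → {q0, q1}, on 1 → {q0, q2, q3}
Reachable non-empty subsets: {q0}, {q0, q1}, {q0, q3}, {q0, q2, q3}, {q0, q1, q4} — 5 in total.

Final answer: 5 states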